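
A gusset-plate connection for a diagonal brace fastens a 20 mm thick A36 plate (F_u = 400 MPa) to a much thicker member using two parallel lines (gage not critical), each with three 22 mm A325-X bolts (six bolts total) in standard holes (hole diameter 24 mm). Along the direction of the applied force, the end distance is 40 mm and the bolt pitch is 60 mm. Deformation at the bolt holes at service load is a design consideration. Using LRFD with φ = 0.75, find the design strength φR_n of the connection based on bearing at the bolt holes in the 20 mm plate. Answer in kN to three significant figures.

1440 kN

Per bolt r_n = 1.2 l_c t F_u ≤ 2.4 d t F_u; upper limit = 2.4 × 22 × 20 × 400 / 1000 = 422.4 kN.
Edge bolt: l_c = 40 − 24/2 = 28 mm → 1.2 × 28 × 20 × 400 / 1000 = 268.8 → r_n = 268.8 kN.
Interior bolts: l_c = 60 − 24 = 36 mm → 1.2 × 36 × 20 × 400 / 1000 = 345.6 → r_n = 345.6 kN.
R_n = 2 × 268.8 + 4 × 345.6 = 1920 kN.
Design strength φR_n = 0.75 × 1920 = 1440 kN.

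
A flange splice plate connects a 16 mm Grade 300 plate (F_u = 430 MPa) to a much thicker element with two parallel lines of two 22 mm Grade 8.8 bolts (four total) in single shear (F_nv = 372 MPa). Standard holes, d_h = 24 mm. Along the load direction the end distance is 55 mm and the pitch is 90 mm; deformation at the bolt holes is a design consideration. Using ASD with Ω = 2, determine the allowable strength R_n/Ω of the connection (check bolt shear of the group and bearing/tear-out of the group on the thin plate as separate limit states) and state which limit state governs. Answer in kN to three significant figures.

Bolt shear: A_b = π·22²/4 = 380.1 mm²; R_n = 372 × 380.1 × 4 × 1 / 1000 = 565.6 kN → 565.6 / 2 = 283 kN.
Bearing (1.2 l_c t F_u ≤ 2.4 d t F_u): upper limit = 2.4·22·16·430 / 1000 = 363.3 kN.
  Edge l_c = 55 − 24/2 = 43 → r_n = 355 kN; interior l_c = 90 − 24 = 66 → r_n = 363.3 kN.
  R_n,bearing = 2·355 + 2·363.3 = 1437 kN → 1437 / 2 = 718 kN.
Bolt shear governs: 283 kN.

283 kN (bolt shear governs)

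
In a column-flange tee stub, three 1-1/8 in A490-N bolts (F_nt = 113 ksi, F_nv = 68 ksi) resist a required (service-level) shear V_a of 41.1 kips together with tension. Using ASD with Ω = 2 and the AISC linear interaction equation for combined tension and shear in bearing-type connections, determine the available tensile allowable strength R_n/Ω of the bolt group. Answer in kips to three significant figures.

151 kips

A_b = π·1.125²/4 = 0.994 in²; f_rv = 41.1 / (3 × 0.994) = 13.78 ksi.
F'_nt = 1.3 F_nt − (Ω F_nt / F_nv) f_rv = 1.3·113 − (2·113/68)·13.78 = 101.1 ksi, capped at F_nt → F'_nt = 101.1 ksi.
R_n = F'_nt · A_b · n = 101.1 × 0.994 × 3 = 301.5 kips.
Allowable strength R_n/Ω = 301.5 / 2 = 151 kips.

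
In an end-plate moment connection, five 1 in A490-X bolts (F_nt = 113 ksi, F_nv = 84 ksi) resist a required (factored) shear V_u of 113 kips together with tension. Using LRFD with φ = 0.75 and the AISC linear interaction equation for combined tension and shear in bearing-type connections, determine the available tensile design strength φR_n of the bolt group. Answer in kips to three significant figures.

281 kips

A_b = π·1²/4 = 0.7854 in²; f_rv = 113 / (5 × 0.7854) = 28.78 ksi.
F'_nt = 1.3 F_nt − (F_nt / φF_nv) f_rv = 1.3·113 − (113/(0.75·84))·28.78 = 95.29 ksi, capped at F_nt → F'_nt = 95.29 ksi.
R_n = F'_nt · A_b · n = 95.29 × 0.7854 × 5 = 374.2 kips.
Design strength φR_n = 0.75 × 374.2 = 281 kips.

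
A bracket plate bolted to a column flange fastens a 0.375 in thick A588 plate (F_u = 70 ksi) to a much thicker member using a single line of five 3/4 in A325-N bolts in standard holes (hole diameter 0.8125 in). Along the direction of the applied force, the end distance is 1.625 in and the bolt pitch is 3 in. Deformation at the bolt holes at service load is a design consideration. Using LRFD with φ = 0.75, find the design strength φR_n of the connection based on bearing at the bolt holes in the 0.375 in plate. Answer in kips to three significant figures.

Per bolt r_n = 1.2 l_c t F_u ≤ 2.4 d t F_u; upper limit = 2.4 × 0.75 × 0.375 × 70 = 47.25 kips.
Edge bolt: l_c = 1.625 − 0.8125/2 = 1.219 in → 1.2 × 1.219 × 0.375 × 70 = 38.39 → r_n = 38.39 kips.
Interior bolts: l_c = 3 − 0.8125 = 2.188 in → 1.2 × 2.188 × 0.375 × 70 = 68.91 → r_n = 47.25 kips.
R_n = 1 × 38.39 + 4 × 47.25 = 227.4 kips.
Design strength φR_n = 0.75 × 227.4 = 171 kips.

171 kips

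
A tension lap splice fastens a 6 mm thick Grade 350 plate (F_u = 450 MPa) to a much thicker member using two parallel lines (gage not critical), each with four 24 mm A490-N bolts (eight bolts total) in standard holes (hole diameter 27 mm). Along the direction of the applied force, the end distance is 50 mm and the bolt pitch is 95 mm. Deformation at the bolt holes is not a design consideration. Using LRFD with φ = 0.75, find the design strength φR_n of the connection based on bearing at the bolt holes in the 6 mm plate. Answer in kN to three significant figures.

Per bolt r_n = 1.5 l_c t F_u ≤ 3.0 d t F_u; upper limit = 3.0 × 24 × 6 × 450 / 1000 = 194.4 kN.
Edge bolt: l_c = 50 − 27/2 = 36.5 mm → 1.5 × 36.5 × 6 × 450 / 1000 = 147.8 → r_n = 147.8 kN.
Interior bolts: l_c = 95 − 27 = 68 mm → 1.5 × 68 × 6 × 450 / 1000 = 275.4 → r_n = 194.4 kN.
R_n = 2 × 147.8 + 6 × 194.4 = 1462 kN.
Design strength φR_n = 0.75 × 1462 = 1100 kN.

1100 kN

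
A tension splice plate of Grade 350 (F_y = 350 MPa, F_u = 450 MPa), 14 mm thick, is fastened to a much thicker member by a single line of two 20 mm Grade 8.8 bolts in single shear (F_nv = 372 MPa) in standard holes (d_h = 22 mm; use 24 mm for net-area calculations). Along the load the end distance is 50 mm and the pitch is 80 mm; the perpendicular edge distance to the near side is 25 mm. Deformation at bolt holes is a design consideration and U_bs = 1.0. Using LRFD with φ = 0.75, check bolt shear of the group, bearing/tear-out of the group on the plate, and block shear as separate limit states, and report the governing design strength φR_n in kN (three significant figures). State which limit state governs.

Bolt shear: A_b = π·20²/4 = 314.2 mm²; R_n = 372 × 314.2 × 2 × 1 / 1000 = 233.7 kN → 0.75 × 233.7 = 175 kN.
Bearing: edge l_c = 39, r_n = 294.8 kN; interior l_c = 58, r_n = 302.4 kN; R_n = 294.8 + 1·302.4 = 597.2 kN → 448 kN.
Block shear: A_gv = 1820, A_nv = 1316, A_nt = 182 mm²; R_n = min(0.6F_uA_nv, 0.6F_yA_gv) + U_bs·F_u·A_nt = 437.2 kN → 328 kN.
Bolt shear governs: 175 kN.

175 kN (bolt shear governs)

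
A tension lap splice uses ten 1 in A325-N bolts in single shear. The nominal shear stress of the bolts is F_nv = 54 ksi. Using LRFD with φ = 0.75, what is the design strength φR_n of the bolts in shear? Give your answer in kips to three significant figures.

318 kips

A_b = π × 1² / 4 = 0.7854 in².
R_n = F_nv · A_b · n · n_s = 54 × 0.7854 × 10 × 1 = 424.1 kips.
Design strength φR_n = 0.75 × 424.1 = 318 kips.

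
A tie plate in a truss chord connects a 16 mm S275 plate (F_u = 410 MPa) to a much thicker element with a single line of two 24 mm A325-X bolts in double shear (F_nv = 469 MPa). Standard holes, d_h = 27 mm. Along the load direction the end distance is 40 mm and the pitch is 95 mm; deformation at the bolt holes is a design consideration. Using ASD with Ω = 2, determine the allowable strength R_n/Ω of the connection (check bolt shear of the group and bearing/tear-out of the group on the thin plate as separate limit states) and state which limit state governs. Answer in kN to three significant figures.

293 kN (bearing governs)

Bolt shear: A_b = π·24²/4 = 452.4 mm²; R_n = 469 × 452.4 × 2 × 2 / 1000 = 848.7 kN → 848.7 / 2 = 424 kN.
Bearing (1.2 l_c t F_u ≤ 2.4 d t F_u): upper limit = 2.4·24·16·410 / 1000 = 377.9 kN.
  Edge l_c = 40 − 27/2 = 26.5 → r_n = 208.6 kN; interior l_c = 95 − 27 = 68 → r_n = 377.9 kN.
  R_n,bearing = 1·208.6 + 1·377.9 = 586.5 kN → 586.5 / 2 = 293 kN.
Bearing governs: 293 kN.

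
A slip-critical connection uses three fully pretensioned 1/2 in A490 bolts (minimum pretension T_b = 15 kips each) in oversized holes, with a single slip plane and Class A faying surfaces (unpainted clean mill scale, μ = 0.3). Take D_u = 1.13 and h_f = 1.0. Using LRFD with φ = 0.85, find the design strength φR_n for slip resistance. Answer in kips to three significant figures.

R_n = μ · D_u · h_f · T_b · n_s · n_b = 0.3 × 1.13 × 1.0 × 15 × 1 × 3 = 15.25 kips.
Design strength φR_n = 0.85 × 15.25 = 13 kips.

13 kips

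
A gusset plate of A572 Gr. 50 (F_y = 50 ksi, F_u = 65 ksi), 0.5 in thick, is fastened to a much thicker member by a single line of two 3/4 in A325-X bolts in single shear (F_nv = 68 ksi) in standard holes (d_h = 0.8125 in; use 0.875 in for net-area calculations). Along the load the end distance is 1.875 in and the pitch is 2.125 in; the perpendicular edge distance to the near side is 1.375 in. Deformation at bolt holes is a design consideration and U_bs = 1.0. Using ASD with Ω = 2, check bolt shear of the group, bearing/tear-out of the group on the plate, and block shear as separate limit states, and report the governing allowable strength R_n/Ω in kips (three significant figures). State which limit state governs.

30 kips (bolt shear governs)

Bolt shear: A_b = π·0.75²/4 = 0.4418 in²; R_n = 68 × 0.4418 × 2 × 1 = 60.08 kips → 60.08 / 2 = 30 kips.
Bearing: edge l_c = 1.469, r_n = 57.28 kips; interior l_c = 1.312, r_n = 51.19 kips; R_n = 57.28 + 1·51.19 = 108.5 kips → 54.2 kips.
Block shear: A_gv = 2, A_nv = 1.344, A_nt = 0.4688 in²; R_n = min(0.6F_uA_nv, 0.6F_yA_gv) + U_bs·F_u·A_nt = 82.88 kips → 41.4 kips.
Bolt shear governs: 30 kips.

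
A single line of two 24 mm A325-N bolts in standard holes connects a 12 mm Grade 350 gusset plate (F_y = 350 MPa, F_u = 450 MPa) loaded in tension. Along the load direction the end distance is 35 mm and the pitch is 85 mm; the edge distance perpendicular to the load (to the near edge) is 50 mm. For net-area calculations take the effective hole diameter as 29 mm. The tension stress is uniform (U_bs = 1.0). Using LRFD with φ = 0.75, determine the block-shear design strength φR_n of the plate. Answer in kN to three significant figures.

Shear plane L_v = 35 + 1·85 = 120 mm; A_gv = 120 × 12 = 1440 mm².
A_nv = (120 − 1.5·29) × 12 = 918 mm².
A_nt = (50 − 0.5·29) × 12 = 426 mm².
0.6 F_u A_nv = 247.9 kN; 0.6 F_y A_gv = 302.4 kN → shear rupture governs the shear term.
R_n = 247.9 + 1.0 × 450 × 426 / 1000 = 439.6 kN.
Design strength φR_n = 0.75 × 439.6 = 330 kN.

330 kN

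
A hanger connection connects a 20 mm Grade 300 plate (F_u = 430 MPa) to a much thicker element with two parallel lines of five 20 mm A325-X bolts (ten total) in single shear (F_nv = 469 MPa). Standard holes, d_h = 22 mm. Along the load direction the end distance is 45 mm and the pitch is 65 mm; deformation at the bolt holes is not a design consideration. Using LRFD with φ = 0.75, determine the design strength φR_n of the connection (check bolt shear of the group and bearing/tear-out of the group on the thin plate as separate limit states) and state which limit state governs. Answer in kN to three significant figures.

Bolt shear: A_b = π·20²/4 = 314.2 mm²; R_n = 469 × 314.2 × 10 × 1 / 1000 = 1473 kN → 0.75 × 1473 = 1110 kN.
Bearing (1.5 l_c t F_u ≤ 3.0 d t F_u): upper limit = 3.0·20·20·430 / 1000 = 516 kN.
  Edge l_c = 45 − 22/2 = 34 → r_n = 438.6 kN; interior l_c = 65 − 22 = 43 → r_n = 516 kN.
  R_n,bearing = 2·438.6 + 8·516 = 5005 kN → 0.75 × 5005 = 3750 kN.
Bolt shear governs: 1110 kN.

1110 kN (bolt shear governs)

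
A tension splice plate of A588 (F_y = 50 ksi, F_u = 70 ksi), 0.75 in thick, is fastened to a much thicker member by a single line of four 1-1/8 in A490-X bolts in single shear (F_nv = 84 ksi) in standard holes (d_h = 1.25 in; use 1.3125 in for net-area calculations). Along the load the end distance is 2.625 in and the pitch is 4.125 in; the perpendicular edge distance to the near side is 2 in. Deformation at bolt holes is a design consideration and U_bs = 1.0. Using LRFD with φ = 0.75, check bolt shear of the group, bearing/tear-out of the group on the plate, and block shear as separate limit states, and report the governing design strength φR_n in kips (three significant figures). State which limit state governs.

Bolt shear: A_b = π·1.125²/4 = 0.994 in²; R_n = 84 × 0.994 × 4 × 1 = 334 kips → 0.75 × 334 = 250 kips.
Bearing: edge l_c = 2, r_n = 126 kips; interior l_c = 2.875, r_n = 141.8 kips; R_n = 126 + 3·141.8 = 551.2 kips → 413 kips.
Block shear: A_gv = 11.25, A_nv = 7.805, A_nt = 1.008 in²; R_n = min(0.6F_uA_nv, 0.6F_yA_gv) + U_bs·F_u·A_nt = 398.3 kips → 299 kips.
Bolt shear governs: 250 kips.

250 kips (bolt shear governs)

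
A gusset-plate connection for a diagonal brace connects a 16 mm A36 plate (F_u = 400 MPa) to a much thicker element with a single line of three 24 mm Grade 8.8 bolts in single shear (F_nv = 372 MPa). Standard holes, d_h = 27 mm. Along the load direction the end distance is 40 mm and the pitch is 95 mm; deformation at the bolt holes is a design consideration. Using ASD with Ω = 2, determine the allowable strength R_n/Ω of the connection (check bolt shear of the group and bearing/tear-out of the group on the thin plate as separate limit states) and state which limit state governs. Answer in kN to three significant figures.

Bolt shear: A_b = π·24²/4 = 452.4 mm²; R_n = 372 × 452.4 × 3 × 1 / 1000 = 504.9 kN → 504.9 / 2 = 252 kN.
Bearing (1.2 l_c t F_u ≤ 2.4 d t F_u): upper limit = 2.4·24·16·400 / 1000 = 368.6 kN.
  Edge l_c = 40 − 27/2 = 26.5 → r_n = 203.5 kN; interior l_c = 95 − 27 = 68 → r_n = 368.6 kN.
  R_n,bearing = 1·203.5 + 2·368.6 = 940.8 kN → 940.8 / 2 = 470 kN.
Bolt shear governs: 252 kN.

252 kN (bolt shear governs)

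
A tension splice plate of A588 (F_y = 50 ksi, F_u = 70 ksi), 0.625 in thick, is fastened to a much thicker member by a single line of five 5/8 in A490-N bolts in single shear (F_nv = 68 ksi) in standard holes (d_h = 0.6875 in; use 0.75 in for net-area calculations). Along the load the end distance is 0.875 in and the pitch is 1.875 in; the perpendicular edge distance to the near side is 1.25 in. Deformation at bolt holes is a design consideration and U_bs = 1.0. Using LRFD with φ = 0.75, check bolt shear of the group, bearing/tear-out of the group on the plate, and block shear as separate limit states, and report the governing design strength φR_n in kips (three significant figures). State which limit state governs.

78.2 kips (bolt shear governs)

Bolt shear: A_b = π·0.625²/4 = 0.3068 in²; R_n = 68 × 0.3068 × 5 × 1 = 104.3 kips → 0.75 × 104.3 = 78.2 kips.
Bearing: edge l_c = 0.5312, r_n = 27.89 kips; interior l_c = 1.188, r_n = 62.34 kips; R_n = 27.89 + 4·62.34 = 277.3 kips → 208 kips.
Block shear: A_gv = 5.234, A_nv = 3.125, A_nt = 0.5469 in²; R_n = min(0.6F_uA_nv, 0.6F_yA_gv) + U_bs·F_u·A_nt = 169.5 kips → 127 kips.
Bolt shear governs: 78.2 kips.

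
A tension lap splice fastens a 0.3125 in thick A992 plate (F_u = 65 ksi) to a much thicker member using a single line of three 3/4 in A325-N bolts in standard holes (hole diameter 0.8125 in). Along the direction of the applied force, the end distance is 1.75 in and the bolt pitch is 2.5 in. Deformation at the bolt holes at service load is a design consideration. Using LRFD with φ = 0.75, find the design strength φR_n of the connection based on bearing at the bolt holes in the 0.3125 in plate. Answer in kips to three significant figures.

79.4 kips

Per bolt r_n = 1.2 l_c t F_u ≤ 2.4 d t F_u; upper limit = 2.4 × 0.75 × 0.3125 × 65 = 36.56 kips.
Edge bolt: l_c = 1.75 − 0.8125/2 = 1.344 in → 1.2 × 1.344 × 0.3125 × 65 = 32.75 → r_n = 32.75 kips.
Interior bolts: l_c = 2.5 − 0.8125 = 1.688 in → 1.2 × 1.688 × 0.3125 × 65 = 41.13 → r_n = 36.56 kips.
R_n = 1 × 32.75 + 2 × 36.56 = 105.9 kips.
Design strength φR_n = 0.75 × 105.9 = 79.4 kips.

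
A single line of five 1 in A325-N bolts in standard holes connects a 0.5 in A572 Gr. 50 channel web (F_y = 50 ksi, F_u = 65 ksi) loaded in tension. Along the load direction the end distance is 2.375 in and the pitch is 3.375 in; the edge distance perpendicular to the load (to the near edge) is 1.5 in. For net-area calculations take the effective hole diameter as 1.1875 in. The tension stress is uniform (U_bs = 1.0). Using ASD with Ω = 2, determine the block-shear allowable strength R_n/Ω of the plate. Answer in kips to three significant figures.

Shear plane L_v = 2.375 + 4·3.375 = 15.88 in; A_gv = 15.88 × 0.5 = 7.938 in².
A_nv = (15.88 − 4.5·1.1875) × 0.5 = 5.266 in².
A_nt = (1.5 − 0.5·1.1875) × 0.5 = 0.4531 in².
0.6 F_u A_nv = 205.4 kips; 0.6 F_y A_gv = 238.1 kips → shear rupture governs the shear term.
R_n = 205.4 + 1.0 × 65 × 0.4531 = 234.8 kips.
Allowable strength R_n/Ω = 234.8 / 2 = 117 kips.

117 kips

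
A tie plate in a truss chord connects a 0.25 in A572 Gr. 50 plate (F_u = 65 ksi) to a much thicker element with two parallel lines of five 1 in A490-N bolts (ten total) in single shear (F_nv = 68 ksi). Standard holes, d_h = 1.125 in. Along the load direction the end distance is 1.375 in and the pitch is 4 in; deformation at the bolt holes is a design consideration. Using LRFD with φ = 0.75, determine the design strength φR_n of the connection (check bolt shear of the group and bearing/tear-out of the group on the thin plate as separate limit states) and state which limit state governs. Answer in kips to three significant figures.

258 kips (bearing governs)

Bolt shear: A_b = π·1²/4 = 0.7854 in²; R_n = 68 × 0.7854 × 10 × 1 = 534.1 kips → 0.75 × 534.1 = 401 kips.
Bearing (1.2 l_c t F_u ≤ 2.4 d t F_u): upper limit = 2.4·1·0.25·65 = 39 kips.
  Edge l_c = 1.375 − 1.125/2 = 0.8125 → r_n = 15.84 kips; interior l_c = 4 − 1.125 = 2.875 → r_n = 39 kips.
  R_n,bearing = 2·15.84 + 8·39 = 343.7 kips → 0.75 × 343.7 = 258 kips.
Bearing governs: 258 kips.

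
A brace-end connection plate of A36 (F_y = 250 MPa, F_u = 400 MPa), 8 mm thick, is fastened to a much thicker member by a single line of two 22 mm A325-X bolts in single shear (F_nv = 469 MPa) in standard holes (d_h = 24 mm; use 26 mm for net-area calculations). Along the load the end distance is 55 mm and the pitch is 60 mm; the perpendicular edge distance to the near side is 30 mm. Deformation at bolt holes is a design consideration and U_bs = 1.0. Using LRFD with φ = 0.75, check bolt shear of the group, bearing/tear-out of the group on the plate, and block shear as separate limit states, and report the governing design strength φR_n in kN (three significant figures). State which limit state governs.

144 kN (block shear governs)

Bolt shear: A_b = π·22²/4 = 380.1 mm²; R_n = 469 × 380.1 × 2 × 1 / 1000 = 356.6 kN → 0.75 × 356.6 = 267 kN.
Bearing: edge l_c = 43, r_n = 165.1 kN; interior l_c = 36, r_n = 138.2 kN; R_n = 165.1 + 1·138.2 = 303.4 kN → 228 kN.
Block shear: A_gv = 920, A_nv = 608, A_nt = 136 mm²; R_n = min(0.6F_uA_nv, 0.6F_yA_gv) + U_bs·F_u·A_nt = 192.4 kN → 144 kN.
Block shear governs: 144 kN.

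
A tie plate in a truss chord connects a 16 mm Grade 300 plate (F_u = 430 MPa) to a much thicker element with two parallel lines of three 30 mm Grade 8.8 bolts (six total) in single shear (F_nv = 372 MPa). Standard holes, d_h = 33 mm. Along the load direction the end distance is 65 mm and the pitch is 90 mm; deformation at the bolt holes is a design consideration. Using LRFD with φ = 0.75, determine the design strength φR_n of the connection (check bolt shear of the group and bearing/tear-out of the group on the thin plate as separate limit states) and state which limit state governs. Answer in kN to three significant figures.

1180 kN (bolt shear governs)

Bolt shear: A_b = π·30²/4 = 706.9 mm²; R_n = 372 × 706.9 × 6 × 1 / 1000 = 1578 kN → 0.75 × 1578 = 1180 kN.
Bearing (1.2 l_c t F_u ≤ 2.4 d t F_u): upper limit = 2.4·30·16·430 / 1000 = 495.4 kN.
  Edge l_c = 65 − 33/2 = 48.5 → r_n = 400.4 kN; interior l_c = 90 − 33 = 57 → r_n = 470.6 kN.
  R_n,bearing = 2·400.4 + 4·470.6 = 2683 kN → 0.75 × 2683 = 2010 kN.
Bolt shear governs: 1180 kN.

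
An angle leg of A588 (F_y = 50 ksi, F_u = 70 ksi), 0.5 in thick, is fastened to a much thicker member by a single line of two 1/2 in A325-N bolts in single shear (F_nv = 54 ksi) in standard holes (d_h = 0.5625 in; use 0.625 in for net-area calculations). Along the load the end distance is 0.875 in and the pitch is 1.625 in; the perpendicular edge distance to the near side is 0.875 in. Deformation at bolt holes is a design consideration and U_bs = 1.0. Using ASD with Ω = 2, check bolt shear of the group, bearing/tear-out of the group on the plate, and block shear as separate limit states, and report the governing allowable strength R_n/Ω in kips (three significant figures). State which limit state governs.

10.6 kips (bolt shear governs)

Bolt shear: A_b = π·0.5²/4 = 0.1963 in²; R_n = 54 × 0.1963 × 2 × 1 = 21.21 kips → 21.21 / 2 = 10.6 kips.
Bearing: edge l_c = 0.5938, r_n = 24.94 kips; interior l_c = 1.062, r_n = 42 kips; R_n = 24.94 + 1·42 = 66.94 kips → 33.5 kips.
Block shear: A_gv = 1.25, A_nv = 0.7812, A_nt = 0.2812 in²; R_n = min(0.6F_uA_nv, 0.6F_yA_gv) + U_bs·F_u·A_nt = 52.5 kips → 26.2 kips.
Bolt shear governs: 10.6 kips.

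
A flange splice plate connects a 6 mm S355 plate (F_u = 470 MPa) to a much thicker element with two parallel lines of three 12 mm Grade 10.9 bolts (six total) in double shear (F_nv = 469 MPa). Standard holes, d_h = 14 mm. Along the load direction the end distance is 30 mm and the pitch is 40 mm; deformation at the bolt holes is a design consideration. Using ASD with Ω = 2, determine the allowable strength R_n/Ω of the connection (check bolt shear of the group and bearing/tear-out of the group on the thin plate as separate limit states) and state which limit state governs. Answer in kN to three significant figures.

Bolt shear: A_b = π·12²/4 = 113.1 mm²; R_n = 469 × 113.1 × 6 × 2 / 1000 = 636.5 kN → 636.5 / 2 = 318 kN.
Bearing (1.2 l_c t F_u ≤ 2.4 d t F_u): upper limit = 2.4·12·6·470 / 1000 = 81.22 kN.
  Edge l_c = 30 − 14/2 = 23 → r_n = 77.83 kN; interior l_c = 40 − 14 = 26 → r_n = 81.22 kN.
  R_n,bearing = 2·77.83 + 4·81.22 = 480.5 kN → 480.5 / 2 = 240 kN.
Bearing governs: 240 kN.

240 kN (bearing governs)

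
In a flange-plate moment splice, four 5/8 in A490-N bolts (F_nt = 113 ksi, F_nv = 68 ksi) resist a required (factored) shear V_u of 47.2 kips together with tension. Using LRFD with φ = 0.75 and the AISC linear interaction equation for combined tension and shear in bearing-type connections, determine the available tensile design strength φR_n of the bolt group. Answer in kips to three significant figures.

A_b = π·0.625²/4 = 0.3068 in²; f_rv = 47.2 / (4 × 0.3068) = 38.46 ksi.
F'_nt = 1.3 F_nt − (F_nt / φF_nv) f_rv = 1.3·113 − (113/(0.75·68))·38.46 = 61.68 ksi, capped at F_nt → F'_nt = 61.68 ksi.
R_n = F'_nt · A_b · n = 61.68 × 0.3068 × 4 = 75.69 kips.
Design strength φR_n = 0.75 × 75.69 = 56.8 kips.

56.8 kips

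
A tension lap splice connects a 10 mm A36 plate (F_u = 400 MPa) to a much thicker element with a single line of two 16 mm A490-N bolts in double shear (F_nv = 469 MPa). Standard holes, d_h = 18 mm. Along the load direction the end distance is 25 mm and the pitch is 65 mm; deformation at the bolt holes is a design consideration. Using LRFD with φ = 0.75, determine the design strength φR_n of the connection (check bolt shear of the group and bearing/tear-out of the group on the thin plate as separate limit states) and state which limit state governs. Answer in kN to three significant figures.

Bolt shear: A_b = π·16²/4 = 201.1 mm²; R_n = 469 × 201.1 × 2 × 2 / 1000 = 377.2 kN → 0.75 × 377.2 = 283 kN.
Bearing (1.2 l_c t F_u ≤ 2.4 d t F_u): upper limit = 2.4·16·10·400 / 1000 = 153.6 kN.
  Edge l_c = 25 − 18/2 = 16 → r_n = 76.8 kN; interior l_c = 65 − 18 = 47 → r_n = 153.6 kN.
  R_n,bearing = 1·76.8 + 1·153.6 = 230.4 kN → 0.75 × 230.4 = 173 kN.
Bearing governs: 173 kN.

173 kN (bearing governs)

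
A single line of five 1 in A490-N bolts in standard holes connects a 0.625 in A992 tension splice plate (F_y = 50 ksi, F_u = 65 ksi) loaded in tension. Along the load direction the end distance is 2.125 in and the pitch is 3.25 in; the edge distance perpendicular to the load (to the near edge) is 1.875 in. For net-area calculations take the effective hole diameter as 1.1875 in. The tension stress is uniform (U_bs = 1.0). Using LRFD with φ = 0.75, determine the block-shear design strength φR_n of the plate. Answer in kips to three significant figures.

Shear plane L_v = 2.125 + 4·3.25 = 15.12 in; A_gv = 15.12 × 0.625 = 9.453 in².
A_nv = (15.12 − 4.5·1.1875) × 0.625 = 6.113 in².
A_nt = (1.875 − 0.5·1.1875) × 0.625 = 0.8008 in².
0.6 F_u A_nv = 238.4 kips; 0.6 F_y A_gv = 283.6 kips → shear rupture governs the shear term.
R_n = 238.4 + 1.0 × 65 × 0.8008 = 290.5 kips.
Design strength φR_n = 0.75 × 290.5 = 218 kips.

218 kips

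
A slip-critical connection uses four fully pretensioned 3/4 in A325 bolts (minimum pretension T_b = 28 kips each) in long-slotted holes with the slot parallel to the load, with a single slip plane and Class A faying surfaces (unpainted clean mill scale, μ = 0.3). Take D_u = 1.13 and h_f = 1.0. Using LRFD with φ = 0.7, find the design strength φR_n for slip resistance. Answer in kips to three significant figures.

R_n = μ · D_u · h_f · T_b · n_s · n_b = 0.3 × 1.13 × 1.0 × 28 × 1 × 4 = 37.97 kips.
Design strength φR_n = 0.7 × 37.97 = 26.6 kips.

26.6 kips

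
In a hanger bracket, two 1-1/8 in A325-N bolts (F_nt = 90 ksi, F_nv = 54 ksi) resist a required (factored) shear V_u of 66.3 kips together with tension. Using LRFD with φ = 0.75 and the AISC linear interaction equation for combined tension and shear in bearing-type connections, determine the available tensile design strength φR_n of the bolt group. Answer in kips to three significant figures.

64 kips

A_b = π·1.125²/4 = 0.994 in²; f_rv = 66.3 / (2 × 0.994) = 33.35 ksi.
F'_nt = 1.3 F_nt − (F_nt / φF_nv) f_rv = 1.3·90 − (90/(0.75·54))·33.35 = 42.89 ksi, capped at F_nt → F'_nt = 42.89 ksi.
R_n = F'_nt · A_b · n = 42.89 × 0.994 × 2 = 85.27 kips.
Design strength φR_n = 0.75 × 85.27 = 64 kips.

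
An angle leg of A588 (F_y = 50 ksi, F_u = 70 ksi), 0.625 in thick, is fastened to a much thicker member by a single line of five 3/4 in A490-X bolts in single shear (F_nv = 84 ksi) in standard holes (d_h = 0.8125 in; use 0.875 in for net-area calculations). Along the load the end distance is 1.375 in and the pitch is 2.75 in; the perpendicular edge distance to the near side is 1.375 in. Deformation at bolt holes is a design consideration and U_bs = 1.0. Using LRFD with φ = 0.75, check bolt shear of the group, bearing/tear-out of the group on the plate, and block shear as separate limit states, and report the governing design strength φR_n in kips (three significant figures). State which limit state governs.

139 kips (bolt shear governs)

Bolt shear: A_b = π·0.75²/4 = 0.4418 in²; R_n = 84 × 0.4418 × 5 × 1 = 185.6 kips → 0.75 × 185.6 = 139 kips.
Bearing: edge l_c = 0.9688, r_n = 50.86 kips; interior l_c = 1.938, r_n = 78.75 kips; R_n = 50.86 + 4·78.75 = 365.9 kips → 274 kips.
Block shear: A_gv = 7.734, A_nv = 5.273, A_nt = 0.5859 in²; R_n = min(0.6F_uA_nv, 0.6F_yA_gv) + U_bs·F_u·A_nt = 262.5 kips → 197 kips.
Bolt shear governs: 139 kips.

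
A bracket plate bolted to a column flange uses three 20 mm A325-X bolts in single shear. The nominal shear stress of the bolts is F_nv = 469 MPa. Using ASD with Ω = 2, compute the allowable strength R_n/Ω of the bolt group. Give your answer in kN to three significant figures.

221 kN

A_b = π × 20² / 4 = 314.2 mm².
R_n = F_nv · A_b · n · n_s = 469 × 314.2 × 3 × 1 / 1000 = 442 kN.
Allowable strength R_n/Ω = 442 / 2 = 221 kN.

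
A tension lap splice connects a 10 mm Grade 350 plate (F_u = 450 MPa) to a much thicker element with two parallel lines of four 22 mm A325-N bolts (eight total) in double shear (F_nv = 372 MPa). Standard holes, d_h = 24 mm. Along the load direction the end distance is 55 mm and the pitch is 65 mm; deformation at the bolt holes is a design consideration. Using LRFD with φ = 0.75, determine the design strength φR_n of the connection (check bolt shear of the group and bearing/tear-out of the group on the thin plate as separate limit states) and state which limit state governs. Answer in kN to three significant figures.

1340 kN (bearing governs)

Bolt shear: A_b = π·22²/4 = 380.1 mm²; R_n = 372 × 380.1 × 8 × 2 / 1000 = 2263 kN → 0.75 × 2263 = 1700 kN.
Bearing (1.2 l_c t F_u ≤ 2.4 d t F_u): upper limit = 2.4·22·10·450 / 1000 = 237.6 kN.
  Edge l_c = 55 − 24/2 = 43 → r_n = 232.2 kN; interior l_c = 65 − 24 = 41 → r_n = 221.4 kN.
  R_n,bearing = 2·232.2 + 6·221.4 = 1793 kN → 0.75 × 1793 = 1340 kN.
Bearing governs: 1340 kN.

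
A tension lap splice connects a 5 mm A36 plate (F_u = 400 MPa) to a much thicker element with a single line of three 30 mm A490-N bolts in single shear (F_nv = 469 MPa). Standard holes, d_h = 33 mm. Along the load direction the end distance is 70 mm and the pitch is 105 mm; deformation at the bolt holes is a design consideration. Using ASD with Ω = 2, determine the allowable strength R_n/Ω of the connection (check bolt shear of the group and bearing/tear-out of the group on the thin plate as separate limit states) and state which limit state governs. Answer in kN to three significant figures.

208 kN (bearing governs)

Bolt shear: A_b = π·30²/4 = 706.9 mm²; R_n = 469 × 706.9 × 3 × 1 / 1000 = 994.5 kN → 994.5 / 2 = 497 kN.
Bearing (1.2 l_c t F_u ≤ 2.4 d t F_u): upper limit = 2.4·30·5·400 / 1000 = 144 kN.
  Edge l_c = 70 − 33/2 = 53.5 → r_n = 128.4 kN; interior l_c = 105 − 33 = 72 → r_n = 144 kN.
  R_n,bearing = 1·128.4 + 2·144 = 416.4 kN → 416.4 / 2 = 208 kN.
Bearing governs: 208 kN.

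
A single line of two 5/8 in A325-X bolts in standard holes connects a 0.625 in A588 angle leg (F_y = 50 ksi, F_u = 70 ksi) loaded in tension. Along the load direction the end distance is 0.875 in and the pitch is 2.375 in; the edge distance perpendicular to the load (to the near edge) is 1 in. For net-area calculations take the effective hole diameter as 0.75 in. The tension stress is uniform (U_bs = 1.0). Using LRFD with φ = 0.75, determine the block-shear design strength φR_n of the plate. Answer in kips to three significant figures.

62.3 kips

Shear plane L_v = 0.875 + 1·2.375 = 3.25 in; A_gv = 3.25 × 0.625 = 2.031 in².
A_nv = (3.25 − 1.5·0.75) × 0.625 = 1.328 in².
A_nt = (1 − 0.5·0.75) × 0.625 = 0.3906 in².
0.6 F_u A_nv = 55.78 kips; 0.6 F_y A_gv = 60.94 kips → shear rupture governs the shear term.
R_n = 55.78 + 1.0 × 70 × 0.3906 = 83.12 kips.
Design strength φR_n = 0.75 × 83.12 = 62.3 kips.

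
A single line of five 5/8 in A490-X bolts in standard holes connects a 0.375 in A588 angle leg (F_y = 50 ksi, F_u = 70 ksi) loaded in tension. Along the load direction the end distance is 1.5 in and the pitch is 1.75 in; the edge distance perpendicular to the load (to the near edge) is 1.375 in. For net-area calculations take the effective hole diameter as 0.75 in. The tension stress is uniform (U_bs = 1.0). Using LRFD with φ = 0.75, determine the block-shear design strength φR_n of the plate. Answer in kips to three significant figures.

80.2 kips

Shear plane L_v = 1.5 + 4·1.75 = 8.5 in; A_gv = 8.5 × 0.375 = 3.188 in².
A_nv = (8.5 − 4.5·0.75) × 0.375 = 1.922 in².
A_nt = (1.375 − 0.5·0.75) × 0.375 = 0.375 in².
0.6 F_u A_nv = 80.72 kips; 0.6 F_y A_gv = 95.62 kips → shear rupture governs the shear term.
R_n = 80.72 + 1.0 × 70 × 0.375 = 107 kips.
Design strength φR_n = 0.75 × 107 = 80.2 kips.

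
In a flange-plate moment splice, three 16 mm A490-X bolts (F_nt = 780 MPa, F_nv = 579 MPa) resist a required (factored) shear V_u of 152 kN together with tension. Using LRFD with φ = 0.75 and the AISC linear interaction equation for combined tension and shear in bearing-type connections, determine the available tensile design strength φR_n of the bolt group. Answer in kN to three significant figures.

254 kN

A_b = π·16²/4 = 201.1 mm²; f_rv = 152 × 1000 / (3 × 201.1) = 252 MPa.
F'_nt = 1.3 F_nt − (F_nt / φF_nv) f_rv = 1.3·780 − (780/(0.75·579))·252 = 561.4 MPa, capped at F_nt → F'_nt = 561.4 MPa.
R_n = F'_nt · A_b · n = 561.4 × 201.1 × 3 / 1000 = 338.6 kN.
Design strength φR_n = 0.75 × 338.6 = 254 kN.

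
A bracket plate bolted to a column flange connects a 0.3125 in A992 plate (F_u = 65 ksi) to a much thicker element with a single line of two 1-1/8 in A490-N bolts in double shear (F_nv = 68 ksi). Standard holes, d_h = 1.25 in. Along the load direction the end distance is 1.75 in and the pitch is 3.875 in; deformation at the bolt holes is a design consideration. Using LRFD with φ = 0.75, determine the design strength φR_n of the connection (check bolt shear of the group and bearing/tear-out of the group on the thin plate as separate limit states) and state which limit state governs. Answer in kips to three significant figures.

Bolt shear: A_b = π·1.125²/4 = 0.994 in²; R_n = 68 × 0.994 × 2 × 2 = 270.4 kips → 0.75 × 270.4 = 203 kips.
Bearing (1.2 l_c t F_u ≤ 2.4 d t F_u): upper limit = 2.4·1.125·0.3125·65 = 54.84 kips.
  Edge l_c = 1.75 − 1.25/2 = 1.125 → r_n = 27.42 kips; interior l_c = 3.875 − 1.25 = 2.625 → r_n = 54.84 kips.
  R_n,bearing = 1·27.42 + 1·54.84 = 82.27 kips → 0.75 × 82.27 = 61.7 kips.
Bearing governs: 61.7 kips.

61.7 kips (bearing governs)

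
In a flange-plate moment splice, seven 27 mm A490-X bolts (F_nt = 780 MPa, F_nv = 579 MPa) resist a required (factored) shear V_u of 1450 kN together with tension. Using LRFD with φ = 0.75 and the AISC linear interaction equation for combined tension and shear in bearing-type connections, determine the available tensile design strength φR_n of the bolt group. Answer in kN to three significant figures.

A_b = π·27²/4 = 572.6 mm²; f_rv = 1450 × 1000 / (7 × 572.6) = 361.8 MPa.
F'_nt = 1.3 F_nt − (F_nt / φF_nv) f_rv = 1.3·780 − (780/(0.75·579))·361.8 = 364.2 MPa, capped at F_nt → F'_nt = 364.2 MPa.
R_n = F'_nt · A_b · n = 364.2 × 572.6 × 7 / 1000 = 1460 kN.
Design strength φR_n = 0.75 × 1460 = 1090 kN.

1090 kN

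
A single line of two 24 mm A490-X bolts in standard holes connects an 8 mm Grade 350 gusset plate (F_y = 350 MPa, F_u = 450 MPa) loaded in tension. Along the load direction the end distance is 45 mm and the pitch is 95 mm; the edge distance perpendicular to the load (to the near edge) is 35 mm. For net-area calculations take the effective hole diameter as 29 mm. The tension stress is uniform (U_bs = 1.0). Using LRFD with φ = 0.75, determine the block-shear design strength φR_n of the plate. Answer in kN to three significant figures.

Shear plane L_v = 45 + 1·95 = 140 mm; A_gv = 140 × 8 = 1120 mm².
A_nv = (140 − 1.5·29) × 8 = 772 mm².
A_nt = (35 − 0.5·29) × 8 = 164 mm².
0.6 F_u A_nv = 208.4 kN; 0.6 F_y A_gv = 235.2 kN → shear rupture governs the shear term.
R_n = 208.4 + 1.0 × 450 × 164 / 1000 = 282.2 kN.
Design strength φR_n = 0.75 × 282.2 = 212 kN.

212 kN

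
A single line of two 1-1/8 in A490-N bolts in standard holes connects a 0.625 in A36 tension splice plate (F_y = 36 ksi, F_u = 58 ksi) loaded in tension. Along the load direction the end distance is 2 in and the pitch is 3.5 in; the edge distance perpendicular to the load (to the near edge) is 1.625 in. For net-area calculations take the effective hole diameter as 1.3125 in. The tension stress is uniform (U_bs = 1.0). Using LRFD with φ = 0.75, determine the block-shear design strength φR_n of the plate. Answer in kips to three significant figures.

Shear plane L_v = 2 + 1·3.5 = 5.5 in; A_gv = 5.5 × 0.625 = 3.438 in².
A_nv = (5.5 − 1.5·1.3125) × 0.625 = 2.207 in².
A_nt = (1.625 − 0.5·1.3125) × 0.625 = 0.6055 in².
0.6 F_u A_nv = 76.8 kips; 0.6 F_y A_gv = 74.25 kips → shear yielding governs the shear term.
R_n = 74.25 + 1.0 × 58 × 0.6055 = 109.4 kips.
Design strength φR_n = 0.75 × 109.4 = 82 kips.

82 kips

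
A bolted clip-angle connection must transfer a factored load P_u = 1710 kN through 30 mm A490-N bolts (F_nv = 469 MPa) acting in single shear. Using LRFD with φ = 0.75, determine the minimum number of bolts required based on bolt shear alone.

7 bolts

A_b = π·30²/4 = 706.9 mm².
Per-bolt design strength φR_n = 0.75 × 469 × 706.9 × 1 / 1000 = 248.6 kN.
n ≥ 1710 / 248.6 = 6.877 → use 7 bolts.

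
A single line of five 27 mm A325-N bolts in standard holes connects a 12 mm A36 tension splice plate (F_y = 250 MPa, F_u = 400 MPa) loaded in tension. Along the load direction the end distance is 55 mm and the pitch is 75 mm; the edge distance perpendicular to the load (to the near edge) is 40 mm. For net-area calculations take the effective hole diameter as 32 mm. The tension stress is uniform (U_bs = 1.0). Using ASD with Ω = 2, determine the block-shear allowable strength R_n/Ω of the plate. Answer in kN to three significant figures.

361 kN

Shear plane L_v = 55 + 4·75 = 355 mm; A_gv = 355 × 12 = 4260 mm².
A_nv = (355 − 4.5·32) × 12 = 2532 mm².
A_nt = (40 − 0.5·32) × 12 = 288 mm².
0.6 F_u A_nv = 607.7 kN; 0.6 F_y A_gv = 639 kN → shear rupture governs the shear term.
R_n = 607.7 + 1.0 × 400 × 288 / 1000 = 722.9 kN.
Allowable strength R_n/Ω = 722.9 / 2 = 361 kN.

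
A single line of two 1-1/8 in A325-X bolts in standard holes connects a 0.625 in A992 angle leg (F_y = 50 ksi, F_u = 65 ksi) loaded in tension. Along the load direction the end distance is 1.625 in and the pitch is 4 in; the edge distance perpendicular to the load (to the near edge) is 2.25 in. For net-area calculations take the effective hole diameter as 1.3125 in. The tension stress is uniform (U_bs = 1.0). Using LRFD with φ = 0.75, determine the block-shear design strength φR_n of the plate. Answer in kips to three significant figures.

Shear plane L_v = 1.625 + 1·4 = 5.625 in; A_gv = 5.625 × 0.625 = 3.516 in².
A_nv = (5.625 − 1.5·1.3125) × 0.625 = 2.285 in².
A_nt = (2.25 − 0.5·1.3125) × 0.625 = 0.9961 in².
0.6 F_u A_nv = 89.12 kips; 0.6 F_y A_gv = 105.5 kips → shear rupture governs the shear term.
R_n = 89.12 + 1.0 × 65 × 0.9961 = 153.9 kips.
Design strength φR_n = 0.75 × 153.9 = 115 kips.

115 kips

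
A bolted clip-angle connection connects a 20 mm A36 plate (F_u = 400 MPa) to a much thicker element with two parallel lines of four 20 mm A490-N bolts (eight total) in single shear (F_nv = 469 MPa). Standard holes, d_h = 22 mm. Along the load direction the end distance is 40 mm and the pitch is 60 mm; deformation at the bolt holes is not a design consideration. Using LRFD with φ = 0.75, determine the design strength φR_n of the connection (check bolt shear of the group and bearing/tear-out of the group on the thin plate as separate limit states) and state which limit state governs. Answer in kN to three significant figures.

884 kN (bolt shear governs)

Bolt shear: A_b = π·20²/4 = 314.2 mm²; R_n = 469 × 314.2 × 8 × 1 / 1000 = 1179 kN → 0.75 × 1179 = 884 kN.
Bearing (1.5 l_c t F_u ≤ 3.0 d t F_u): upper limit = 3.0·20·20·400 / 1000 = 480 kN.
  Edge l_c = 40 − 22/2 = 29 → r_n = 348 kN; interior l_c = 60 − 22 = 38 → r_n = 456 kN.
  R_n,bearing = 2·348 + 6·456 = 3432 kN → 0.75 × 3432 = 2570 kN.
Bolt shear governs: 884 kN.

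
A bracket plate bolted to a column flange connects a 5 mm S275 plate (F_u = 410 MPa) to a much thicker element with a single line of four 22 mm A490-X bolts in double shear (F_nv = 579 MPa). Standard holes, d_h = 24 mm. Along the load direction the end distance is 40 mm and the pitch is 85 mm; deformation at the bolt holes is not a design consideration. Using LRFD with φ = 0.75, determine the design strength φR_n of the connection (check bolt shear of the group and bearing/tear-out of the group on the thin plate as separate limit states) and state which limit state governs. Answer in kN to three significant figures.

369 kN (bearing governs)

Bolt shear: A_b = π·22²/4 = 380.1 mm²; R_n = 579 × 380.1 × 4 × 2 / 1000 = 1761 kN → 0.75 × 1761 = 1320 kN.
Bearing (1.5 l_c t F_u ≤ 3.0 d t F_u): upper limit = 3.0·22·5·410 / 1000 = 135.3 kN.
  Edge l_c = 40 − 24/2 = 28 → r_n = 86.1 kN; interior l_c = 85 − 24 = 61 → r_n = 135.3 kN.
  R_n,bearing = 1·86.1 + 3·135.3 = 492 kN → 0.75 × 492 = 369 kN.
Bearing governs: 369 kN.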